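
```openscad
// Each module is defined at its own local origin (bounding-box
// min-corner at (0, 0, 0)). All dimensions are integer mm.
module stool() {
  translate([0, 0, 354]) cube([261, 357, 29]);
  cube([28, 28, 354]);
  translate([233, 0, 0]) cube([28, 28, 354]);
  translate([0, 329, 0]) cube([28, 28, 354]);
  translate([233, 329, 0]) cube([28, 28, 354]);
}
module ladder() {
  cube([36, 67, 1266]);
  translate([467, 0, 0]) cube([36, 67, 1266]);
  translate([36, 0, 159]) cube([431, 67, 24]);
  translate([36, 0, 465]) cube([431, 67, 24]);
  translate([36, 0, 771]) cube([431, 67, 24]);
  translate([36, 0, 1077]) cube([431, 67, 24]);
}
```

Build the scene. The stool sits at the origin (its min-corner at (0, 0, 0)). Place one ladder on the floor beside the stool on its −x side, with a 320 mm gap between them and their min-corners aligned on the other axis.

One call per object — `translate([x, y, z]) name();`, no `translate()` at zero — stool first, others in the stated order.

stool();
translate([-823, 0, 0]) ladder();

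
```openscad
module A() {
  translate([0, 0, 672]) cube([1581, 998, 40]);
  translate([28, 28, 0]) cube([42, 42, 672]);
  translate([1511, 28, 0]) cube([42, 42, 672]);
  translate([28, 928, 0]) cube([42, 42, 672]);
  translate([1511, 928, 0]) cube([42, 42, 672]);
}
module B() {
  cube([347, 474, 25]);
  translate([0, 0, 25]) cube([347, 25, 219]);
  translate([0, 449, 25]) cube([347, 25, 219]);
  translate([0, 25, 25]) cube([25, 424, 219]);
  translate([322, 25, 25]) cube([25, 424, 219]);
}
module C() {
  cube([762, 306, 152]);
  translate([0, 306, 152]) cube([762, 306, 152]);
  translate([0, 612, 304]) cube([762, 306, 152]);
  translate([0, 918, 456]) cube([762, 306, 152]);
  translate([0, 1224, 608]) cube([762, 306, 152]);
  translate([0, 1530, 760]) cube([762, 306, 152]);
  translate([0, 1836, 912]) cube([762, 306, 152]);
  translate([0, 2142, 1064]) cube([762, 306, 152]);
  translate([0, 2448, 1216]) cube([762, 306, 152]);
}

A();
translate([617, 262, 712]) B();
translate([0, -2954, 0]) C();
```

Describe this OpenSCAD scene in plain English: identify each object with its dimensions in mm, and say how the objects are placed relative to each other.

A is a table: top 1581 mm (x) × 998 mm (y), 40 mm thick, upper face at z = 712 mm, on four 42×42 mm square legs, each inset 28 mm from the nearest pair of top edges, running from z = 0 to the bottom of the top.

B is an open-topped rectangular box: outside dimensions 347×474×244 mm, with a uniform wall and base thickness of 25 mm. The base is a full 347×474 slab on the floor; four walls sit on top of the base. The front and back walls (the −y and +y sides) span the full width; the two side walls fit between them.

C is a straight staircase of 9 solid steps. Each step is 762 mm wide (x), 306 mm deep (y, the going) and 152 mm tall (the rise). The first step rests on the floor; each subsequent step sits one going further in +y and one rise higher in +z, directly behind and above the previous step with no overlap.

The open box is on top of the table, centred. The staircase is on the floor beside the table on its −y side.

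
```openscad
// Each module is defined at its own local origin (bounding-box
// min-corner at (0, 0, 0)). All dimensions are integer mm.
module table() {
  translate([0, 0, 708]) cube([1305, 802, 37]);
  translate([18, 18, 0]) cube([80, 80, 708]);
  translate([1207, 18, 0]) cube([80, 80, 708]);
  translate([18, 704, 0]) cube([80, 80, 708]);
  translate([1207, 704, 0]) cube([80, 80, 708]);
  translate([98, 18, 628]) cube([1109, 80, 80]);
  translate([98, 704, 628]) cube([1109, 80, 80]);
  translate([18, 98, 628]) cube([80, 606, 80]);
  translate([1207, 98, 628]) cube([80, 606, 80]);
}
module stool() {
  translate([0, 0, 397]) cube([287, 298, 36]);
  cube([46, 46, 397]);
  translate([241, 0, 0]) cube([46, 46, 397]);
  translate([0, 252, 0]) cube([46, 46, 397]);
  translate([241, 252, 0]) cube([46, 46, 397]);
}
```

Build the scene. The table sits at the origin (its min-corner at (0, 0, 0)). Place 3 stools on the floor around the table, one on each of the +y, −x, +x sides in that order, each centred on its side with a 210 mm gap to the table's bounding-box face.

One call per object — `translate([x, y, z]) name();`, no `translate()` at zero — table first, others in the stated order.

table();
translate([509, 1012, 0]) stool();
translate([-497, 252, 0]) stool();
translate([1515, 252, 0]) stool();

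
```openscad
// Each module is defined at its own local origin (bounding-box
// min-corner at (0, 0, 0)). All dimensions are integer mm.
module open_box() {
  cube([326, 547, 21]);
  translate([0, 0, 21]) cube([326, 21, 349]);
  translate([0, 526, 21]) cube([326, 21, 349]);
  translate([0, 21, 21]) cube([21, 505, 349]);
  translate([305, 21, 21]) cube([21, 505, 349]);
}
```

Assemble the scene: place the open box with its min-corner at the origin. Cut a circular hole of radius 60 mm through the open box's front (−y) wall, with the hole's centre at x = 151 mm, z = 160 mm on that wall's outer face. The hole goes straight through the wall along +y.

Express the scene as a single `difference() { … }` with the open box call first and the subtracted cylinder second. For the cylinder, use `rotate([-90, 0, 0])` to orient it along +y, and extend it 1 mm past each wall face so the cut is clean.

difference() {
  open_box();
  translate([151, -1, 160]) rotate([-90, 0, 0]) cylinder(h = 23, r = 60);
}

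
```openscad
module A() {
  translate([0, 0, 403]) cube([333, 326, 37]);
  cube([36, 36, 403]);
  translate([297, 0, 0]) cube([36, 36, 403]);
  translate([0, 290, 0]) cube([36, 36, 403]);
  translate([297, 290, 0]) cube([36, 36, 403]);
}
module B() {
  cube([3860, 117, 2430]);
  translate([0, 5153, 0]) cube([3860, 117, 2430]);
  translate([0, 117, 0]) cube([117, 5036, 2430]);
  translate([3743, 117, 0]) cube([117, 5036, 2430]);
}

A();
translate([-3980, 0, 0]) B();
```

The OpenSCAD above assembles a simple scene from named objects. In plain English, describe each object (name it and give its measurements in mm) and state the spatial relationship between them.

A is a four-legged stool. The seat is 333×326 mm, 37 mm thick, top at z = 440 mm. It stands on four square legs, each 36×36 mm in cross-section, from z = 0 to the seat underside, each flush with a corner of the seat.

B is the wall frame of a small rectangular building: four walls, each 2430 mm tall and 117 mm thick, enclosing a footprint 3860 mm (x) by 5270 mm (y) outside-to-outside, with no floor or roof. The front and back walls (the −y and +y sides) span the full width; the two side walls fit between them.

The house frame is on the floor beside the stool on its −x side.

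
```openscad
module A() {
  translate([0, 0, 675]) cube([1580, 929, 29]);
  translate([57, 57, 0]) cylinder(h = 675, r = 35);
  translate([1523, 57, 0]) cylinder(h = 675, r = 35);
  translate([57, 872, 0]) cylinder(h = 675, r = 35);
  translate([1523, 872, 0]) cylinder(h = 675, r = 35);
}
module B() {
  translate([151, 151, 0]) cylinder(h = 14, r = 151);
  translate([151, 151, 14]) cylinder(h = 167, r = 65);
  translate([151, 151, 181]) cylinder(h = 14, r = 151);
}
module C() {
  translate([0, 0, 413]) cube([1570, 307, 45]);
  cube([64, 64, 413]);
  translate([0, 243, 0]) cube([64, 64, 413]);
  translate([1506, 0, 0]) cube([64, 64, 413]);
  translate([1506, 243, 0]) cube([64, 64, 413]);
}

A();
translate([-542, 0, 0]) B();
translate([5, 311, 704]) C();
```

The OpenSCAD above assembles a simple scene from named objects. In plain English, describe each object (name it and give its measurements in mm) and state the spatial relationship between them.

A is a rectangular dining table. The top is 1580×929×29 mm with its upper surface at z = 704 mm. It stands on four round legs of 70 mm diameter, each leg's bounding box inset 22 mm from the nearest pair of top edges, running from the floor to the underside of the top.

B is a spool: two coaxial disc flanges of radius 151 mm and thickness 14 mm, joined by a core cylinder of radius 65 mm and height 167 mm. The lower flange rests on z = 0 and the three cylinders share a vertical axis.

C is a long wooden bench with a 1570 mm (x) × 307 mm (y) seat, 45 mm thick, its top surface 458 mm above the floor. Four 64 mm square legs at the seat corners, flush with the edges, run from z = 0 to the seat underside.

The spool is on the floor beside the table on its −x side. The bench is on top of the table, centred.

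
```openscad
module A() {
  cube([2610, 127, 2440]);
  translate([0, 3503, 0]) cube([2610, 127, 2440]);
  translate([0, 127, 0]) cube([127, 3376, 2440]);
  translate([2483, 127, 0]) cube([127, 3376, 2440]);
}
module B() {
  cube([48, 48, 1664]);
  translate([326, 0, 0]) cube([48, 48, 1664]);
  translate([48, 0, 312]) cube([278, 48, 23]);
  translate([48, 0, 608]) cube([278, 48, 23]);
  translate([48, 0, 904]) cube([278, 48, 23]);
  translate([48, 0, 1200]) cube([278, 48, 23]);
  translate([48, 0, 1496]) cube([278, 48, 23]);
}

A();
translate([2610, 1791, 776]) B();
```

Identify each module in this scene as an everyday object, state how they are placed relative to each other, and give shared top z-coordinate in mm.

A is a house frame. B is a ladder. The ladder is beside the house frame with their tops flush at z = 2440. The shared top z-coordinate is 2440 mm.

Both tops at z = 2440 mm.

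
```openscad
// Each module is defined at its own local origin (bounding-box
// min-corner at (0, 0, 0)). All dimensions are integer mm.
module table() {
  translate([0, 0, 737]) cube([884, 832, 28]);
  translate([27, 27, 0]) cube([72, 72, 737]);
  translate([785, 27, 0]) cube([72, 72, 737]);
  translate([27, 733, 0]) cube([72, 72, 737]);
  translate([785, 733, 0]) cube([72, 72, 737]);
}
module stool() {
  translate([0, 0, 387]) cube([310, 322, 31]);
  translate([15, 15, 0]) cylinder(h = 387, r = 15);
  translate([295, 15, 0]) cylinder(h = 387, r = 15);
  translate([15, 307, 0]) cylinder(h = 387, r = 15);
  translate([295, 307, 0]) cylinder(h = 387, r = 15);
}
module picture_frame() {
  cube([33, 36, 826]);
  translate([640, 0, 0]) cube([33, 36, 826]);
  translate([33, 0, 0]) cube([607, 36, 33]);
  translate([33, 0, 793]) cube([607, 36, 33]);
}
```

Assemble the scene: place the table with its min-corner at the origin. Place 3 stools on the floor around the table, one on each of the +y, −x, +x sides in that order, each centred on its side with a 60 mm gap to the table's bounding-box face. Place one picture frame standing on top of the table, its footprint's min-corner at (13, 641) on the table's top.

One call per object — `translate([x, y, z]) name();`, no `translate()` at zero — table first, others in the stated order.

table();
translate([287, 892, 0]) stool();
translate([-370, 255, 0]) stool();
translate([944, 255, 0]) stool();
translate([13, 641, 765]) picture_frame();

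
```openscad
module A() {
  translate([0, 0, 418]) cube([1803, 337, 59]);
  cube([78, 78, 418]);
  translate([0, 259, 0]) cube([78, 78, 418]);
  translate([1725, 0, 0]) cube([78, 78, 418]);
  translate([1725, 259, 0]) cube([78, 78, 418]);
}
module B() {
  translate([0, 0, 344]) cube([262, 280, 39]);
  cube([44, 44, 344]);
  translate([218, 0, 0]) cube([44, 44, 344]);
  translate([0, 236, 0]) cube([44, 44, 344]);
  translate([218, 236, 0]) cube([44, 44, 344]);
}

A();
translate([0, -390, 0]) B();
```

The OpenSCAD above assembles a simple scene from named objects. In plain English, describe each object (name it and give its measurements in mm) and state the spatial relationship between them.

A is a bench: a 1803×337 mm seat slab, 59 mm thick, top at z = 477 mm, on four 78×78 mm square legs flush with the seat corners and standing on z = 0.

B is a four-legged stool. The seat is 262×280 mm, 39 mm thick, top at z = 383 mm. It stands on four square legs, each 44×44 mm in cross-section, from z = 0 to the seat underside, each flush with a corner of the seat.

The stool is on the floor beside the bench on its −y side.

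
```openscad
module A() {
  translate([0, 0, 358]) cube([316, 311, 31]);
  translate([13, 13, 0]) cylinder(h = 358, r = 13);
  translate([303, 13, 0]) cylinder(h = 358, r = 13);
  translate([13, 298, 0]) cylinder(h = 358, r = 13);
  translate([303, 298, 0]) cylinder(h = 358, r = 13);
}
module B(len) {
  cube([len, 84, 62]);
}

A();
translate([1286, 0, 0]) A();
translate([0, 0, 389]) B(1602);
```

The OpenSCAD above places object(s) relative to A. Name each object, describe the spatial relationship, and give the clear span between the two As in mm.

A is a stool. B is a beam. A beam spans the tops of two stools. The clear span between the two stools is 970 mm.

Second stool starts at x = 1286; first ends at x = 316; clear span = 1286 − 316 = 970 mm.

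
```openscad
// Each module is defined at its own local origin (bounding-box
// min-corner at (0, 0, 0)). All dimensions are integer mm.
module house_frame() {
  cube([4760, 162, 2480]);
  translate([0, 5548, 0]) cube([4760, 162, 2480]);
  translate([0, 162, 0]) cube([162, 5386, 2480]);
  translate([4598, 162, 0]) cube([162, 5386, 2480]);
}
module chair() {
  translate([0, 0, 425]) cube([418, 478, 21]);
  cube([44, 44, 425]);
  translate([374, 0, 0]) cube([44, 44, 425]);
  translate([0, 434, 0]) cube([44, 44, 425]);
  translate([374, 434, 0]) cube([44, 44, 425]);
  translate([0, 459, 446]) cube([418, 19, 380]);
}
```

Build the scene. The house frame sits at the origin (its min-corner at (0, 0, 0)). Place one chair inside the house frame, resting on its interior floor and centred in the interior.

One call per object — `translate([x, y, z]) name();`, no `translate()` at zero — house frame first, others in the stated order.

house_frame();
translate([2171, 2616, 0]) chair();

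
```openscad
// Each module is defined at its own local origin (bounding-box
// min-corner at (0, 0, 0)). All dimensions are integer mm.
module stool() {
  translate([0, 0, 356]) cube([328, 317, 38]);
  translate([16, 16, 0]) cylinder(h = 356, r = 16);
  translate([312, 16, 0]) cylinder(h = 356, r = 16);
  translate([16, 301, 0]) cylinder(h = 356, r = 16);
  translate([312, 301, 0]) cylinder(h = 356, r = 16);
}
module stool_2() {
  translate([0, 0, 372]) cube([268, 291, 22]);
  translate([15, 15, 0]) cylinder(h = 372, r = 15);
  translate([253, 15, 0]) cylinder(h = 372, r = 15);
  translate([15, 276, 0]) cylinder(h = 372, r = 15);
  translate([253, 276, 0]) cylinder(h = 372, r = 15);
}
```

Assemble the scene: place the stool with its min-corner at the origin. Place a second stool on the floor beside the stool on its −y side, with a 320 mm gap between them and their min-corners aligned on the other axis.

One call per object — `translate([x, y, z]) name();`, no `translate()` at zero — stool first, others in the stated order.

stool();
translate([0, -611, 0]) stool_2();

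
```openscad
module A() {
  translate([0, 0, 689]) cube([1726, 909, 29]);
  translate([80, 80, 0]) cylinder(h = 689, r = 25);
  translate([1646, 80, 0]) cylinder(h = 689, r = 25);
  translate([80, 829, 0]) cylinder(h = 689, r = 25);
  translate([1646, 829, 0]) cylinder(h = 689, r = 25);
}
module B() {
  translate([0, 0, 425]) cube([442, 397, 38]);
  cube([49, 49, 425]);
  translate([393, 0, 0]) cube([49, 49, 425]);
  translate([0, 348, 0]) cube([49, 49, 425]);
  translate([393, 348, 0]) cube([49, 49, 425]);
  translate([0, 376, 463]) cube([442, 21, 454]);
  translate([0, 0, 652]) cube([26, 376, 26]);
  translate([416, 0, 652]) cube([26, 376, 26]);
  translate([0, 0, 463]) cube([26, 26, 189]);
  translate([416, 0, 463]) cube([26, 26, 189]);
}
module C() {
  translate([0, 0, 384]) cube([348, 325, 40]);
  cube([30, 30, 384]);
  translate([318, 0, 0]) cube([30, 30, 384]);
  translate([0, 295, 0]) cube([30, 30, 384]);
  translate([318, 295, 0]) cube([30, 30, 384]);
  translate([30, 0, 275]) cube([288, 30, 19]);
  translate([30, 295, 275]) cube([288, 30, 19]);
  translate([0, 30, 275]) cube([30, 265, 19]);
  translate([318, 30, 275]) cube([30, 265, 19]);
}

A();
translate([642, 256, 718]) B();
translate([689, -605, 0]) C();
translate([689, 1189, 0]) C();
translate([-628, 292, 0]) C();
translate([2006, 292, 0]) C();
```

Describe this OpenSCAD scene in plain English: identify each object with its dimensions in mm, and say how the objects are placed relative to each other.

A is a table with a 1726×909 mm rectangular top, 29 mm thick, top surface at z = 718 mm, supported by four round legs of 50 mm diameter, each leg's bounding box inset 55 mm from the nearest pair of top edges, running from the floor.

B is a chair. The seat is a 442×397×38 mm slab with its top at z = 463 mm, on four 49×49 mm corner legs (flush with the seat edges, standing on z = 0). A flat backrest 21 mm thick, 454 mm tall, spans the full seat width and rises from the seat top along its +y edge, rear face flush with the rear of the seat. Two armrests of 26×26 mm section run along each side from the seat's front edge to the front of the backrest, top faces 215 mm above the seat top and outer faces flush with the seat's x-edges; a 26×26 mm post under the front of each armrest stands on the seat at the front corner.

C is a four-legged stool. The seat is 348×325 mm, 40 mm thick, top at z = 424 mm. It stands on four square legs, each 30×30 mm in cross-section, from z = 0 to the seat underside, each flush with a corner of the seat. Four stretchers, 30 mm wide and 19 mm tall, connect adjacent legs with their undersides at z = 275 mm, each running between the inner faces of the legs it joins and aligned with the legs' outer faces on the other axis.

The chair is on top of the table, centred. Four stools sit around the table at the −y, +y, −x, +x sides.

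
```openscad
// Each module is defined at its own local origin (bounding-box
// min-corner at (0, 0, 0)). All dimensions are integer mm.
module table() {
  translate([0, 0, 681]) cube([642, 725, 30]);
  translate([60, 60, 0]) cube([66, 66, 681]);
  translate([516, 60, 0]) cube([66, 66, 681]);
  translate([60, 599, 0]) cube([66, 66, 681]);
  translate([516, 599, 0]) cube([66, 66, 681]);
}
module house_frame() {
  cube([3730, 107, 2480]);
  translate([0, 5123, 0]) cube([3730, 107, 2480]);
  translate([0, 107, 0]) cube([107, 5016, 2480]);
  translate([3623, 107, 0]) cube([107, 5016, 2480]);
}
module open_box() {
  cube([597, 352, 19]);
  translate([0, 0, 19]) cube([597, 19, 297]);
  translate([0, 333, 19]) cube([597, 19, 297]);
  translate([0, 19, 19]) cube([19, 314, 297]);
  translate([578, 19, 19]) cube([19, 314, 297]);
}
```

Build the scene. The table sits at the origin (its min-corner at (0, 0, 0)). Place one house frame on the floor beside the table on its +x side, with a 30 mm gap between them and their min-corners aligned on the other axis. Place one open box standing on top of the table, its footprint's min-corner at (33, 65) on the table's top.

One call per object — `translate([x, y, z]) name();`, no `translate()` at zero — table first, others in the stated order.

table();
translate([672, 0, 0]) house_frame();
translate([33, 65, 711]) open_box();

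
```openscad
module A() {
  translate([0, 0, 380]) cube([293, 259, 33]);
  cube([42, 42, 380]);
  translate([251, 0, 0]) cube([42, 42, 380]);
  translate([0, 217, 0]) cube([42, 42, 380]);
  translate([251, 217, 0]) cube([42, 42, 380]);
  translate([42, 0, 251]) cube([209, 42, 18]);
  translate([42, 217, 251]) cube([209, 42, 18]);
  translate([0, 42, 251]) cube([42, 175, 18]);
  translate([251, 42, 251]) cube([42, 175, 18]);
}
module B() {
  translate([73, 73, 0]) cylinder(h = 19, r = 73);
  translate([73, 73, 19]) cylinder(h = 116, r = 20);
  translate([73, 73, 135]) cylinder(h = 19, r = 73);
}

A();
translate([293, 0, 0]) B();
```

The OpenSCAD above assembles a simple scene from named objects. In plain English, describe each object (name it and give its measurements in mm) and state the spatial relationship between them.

A is a four-legged stool. The seat is a 293×259×33 mm slab whose top surface is at z = 413 mm; four square legs, each 42×42 mm in cross-section, run from the floor (z = 0) to the underside of the seat, each flush with a corner of the seat. Four stretchers, 42 mm wide and 18 mm tall, connect adjacent legs with their undersides at z = 251 mm, each running between the inner faces of the legs it joins and aligned with the legs' outer faces on the other axis.

B is a spool: two coaxial disc flanges of radius 73 mm and thickness 19 mm, joined by a core cylinder of radius 20 mm and height 116 mm. The lower flange rests on z = 0 and the three cylinders share a vertical axis.

The spool is against the stool's +x side, with their −y faces flush.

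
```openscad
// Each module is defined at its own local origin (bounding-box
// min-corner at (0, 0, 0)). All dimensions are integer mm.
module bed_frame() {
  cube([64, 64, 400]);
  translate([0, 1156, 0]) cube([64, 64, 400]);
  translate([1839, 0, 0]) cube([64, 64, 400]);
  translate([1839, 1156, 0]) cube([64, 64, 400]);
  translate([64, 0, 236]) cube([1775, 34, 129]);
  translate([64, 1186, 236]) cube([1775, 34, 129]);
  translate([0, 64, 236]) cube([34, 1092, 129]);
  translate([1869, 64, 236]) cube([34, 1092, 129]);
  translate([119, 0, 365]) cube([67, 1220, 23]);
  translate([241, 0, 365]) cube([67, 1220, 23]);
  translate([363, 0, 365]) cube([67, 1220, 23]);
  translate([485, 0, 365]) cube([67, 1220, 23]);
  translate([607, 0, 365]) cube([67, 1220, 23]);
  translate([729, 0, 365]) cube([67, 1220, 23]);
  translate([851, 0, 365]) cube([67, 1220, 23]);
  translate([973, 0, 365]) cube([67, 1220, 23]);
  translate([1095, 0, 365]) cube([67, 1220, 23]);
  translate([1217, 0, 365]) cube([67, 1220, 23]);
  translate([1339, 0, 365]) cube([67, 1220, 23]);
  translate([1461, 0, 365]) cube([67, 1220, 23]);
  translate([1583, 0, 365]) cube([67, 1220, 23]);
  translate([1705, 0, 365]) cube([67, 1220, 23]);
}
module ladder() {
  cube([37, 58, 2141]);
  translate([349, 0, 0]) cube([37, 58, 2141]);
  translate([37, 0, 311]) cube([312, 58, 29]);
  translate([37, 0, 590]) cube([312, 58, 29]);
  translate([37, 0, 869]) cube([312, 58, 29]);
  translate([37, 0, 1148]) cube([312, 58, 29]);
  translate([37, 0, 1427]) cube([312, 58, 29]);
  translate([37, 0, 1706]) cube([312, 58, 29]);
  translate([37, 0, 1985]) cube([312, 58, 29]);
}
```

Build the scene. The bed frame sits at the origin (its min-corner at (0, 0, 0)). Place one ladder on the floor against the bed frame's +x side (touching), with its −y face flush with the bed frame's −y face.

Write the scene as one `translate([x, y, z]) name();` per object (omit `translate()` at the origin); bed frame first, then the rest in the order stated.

bed_frame();
translate([1903, 0, 0]) ladder();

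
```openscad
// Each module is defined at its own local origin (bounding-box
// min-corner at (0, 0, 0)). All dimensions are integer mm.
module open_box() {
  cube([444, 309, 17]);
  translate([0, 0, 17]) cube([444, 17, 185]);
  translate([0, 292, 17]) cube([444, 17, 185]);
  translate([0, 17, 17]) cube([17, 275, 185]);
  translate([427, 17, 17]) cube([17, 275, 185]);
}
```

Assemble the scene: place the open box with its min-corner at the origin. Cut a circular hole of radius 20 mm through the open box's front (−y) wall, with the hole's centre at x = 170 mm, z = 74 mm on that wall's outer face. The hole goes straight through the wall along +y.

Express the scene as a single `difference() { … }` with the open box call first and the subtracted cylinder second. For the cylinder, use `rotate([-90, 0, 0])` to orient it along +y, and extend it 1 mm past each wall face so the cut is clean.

difference() {
  open_box();
  translate([170, -1, 74]) rotate([-90, 0, 0]) cylinder(h = 19, r = 20);
}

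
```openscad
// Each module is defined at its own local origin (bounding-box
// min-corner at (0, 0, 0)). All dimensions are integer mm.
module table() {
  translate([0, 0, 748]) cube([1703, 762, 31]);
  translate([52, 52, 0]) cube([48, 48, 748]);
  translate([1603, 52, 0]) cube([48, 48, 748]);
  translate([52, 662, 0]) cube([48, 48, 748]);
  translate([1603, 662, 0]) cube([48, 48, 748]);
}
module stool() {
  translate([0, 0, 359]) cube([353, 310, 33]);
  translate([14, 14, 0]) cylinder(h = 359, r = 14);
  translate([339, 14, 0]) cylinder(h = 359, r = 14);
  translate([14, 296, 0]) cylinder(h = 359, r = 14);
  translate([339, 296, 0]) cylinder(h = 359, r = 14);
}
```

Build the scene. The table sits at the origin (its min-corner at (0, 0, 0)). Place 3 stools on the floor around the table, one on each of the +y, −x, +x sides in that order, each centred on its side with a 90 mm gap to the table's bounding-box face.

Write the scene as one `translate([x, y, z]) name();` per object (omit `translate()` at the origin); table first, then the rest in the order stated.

table();
translate([675, 852, 0]) stool();
translate([-443, 226, 0]) stool();
translate([1793, 226, 0]) stool();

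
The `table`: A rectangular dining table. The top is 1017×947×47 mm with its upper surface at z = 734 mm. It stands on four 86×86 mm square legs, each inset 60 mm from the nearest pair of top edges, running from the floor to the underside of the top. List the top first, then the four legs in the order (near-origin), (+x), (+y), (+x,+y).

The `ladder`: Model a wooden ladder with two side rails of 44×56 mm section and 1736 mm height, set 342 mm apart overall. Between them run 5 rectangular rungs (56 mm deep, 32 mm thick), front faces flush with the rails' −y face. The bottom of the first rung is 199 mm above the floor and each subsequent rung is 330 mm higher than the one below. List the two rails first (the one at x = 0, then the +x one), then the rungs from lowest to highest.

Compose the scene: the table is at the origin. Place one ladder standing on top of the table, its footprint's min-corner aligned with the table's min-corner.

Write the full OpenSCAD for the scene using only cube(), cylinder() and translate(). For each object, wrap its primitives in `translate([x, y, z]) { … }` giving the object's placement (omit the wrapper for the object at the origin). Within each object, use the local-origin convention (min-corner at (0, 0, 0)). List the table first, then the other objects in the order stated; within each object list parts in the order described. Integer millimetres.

translate([0, 0, 687]) cube([1017, 947, 47]);
translate([60, 60, 0]) cube([86, 86, 687]);
translate([871, 60, 0]) cube([86, 86, 687]);
translate([60, 801, 0]) cube([86, 86, 687]);
translate([871, 801, 0]) cube([86, 86, 687]);
translate([0, 0, 734]) {
  cube([44, 56, 1736]);
  translate([298, 0, 0]) cube([44, 56, 1736]);
  translate([44, 0, 199]) cube([254, 56, 32]);
  translate([44, 0, 529]) cube([254, 56, 32]);
  translate([44, 0, 859]) cube([254, 56, 32]);
  translate([44, 0, 1189]) cube([254, 56, 32]);
  translate([44, 0, 1519]) cube([254, 56, 32]);
}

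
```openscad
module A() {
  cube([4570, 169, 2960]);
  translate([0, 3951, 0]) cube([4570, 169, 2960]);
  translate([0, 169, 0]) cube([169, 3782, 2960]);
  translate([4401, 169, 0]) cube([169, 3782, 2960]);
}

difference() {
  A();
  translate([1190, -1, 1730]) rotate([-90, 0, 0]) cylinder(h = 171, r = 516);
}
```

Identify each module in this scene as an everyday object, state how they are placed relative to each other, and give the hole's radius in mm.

A is a house frame. The house frame has a circular hole through its front wall. The hole's radius is 516 mm.

The subtracted cylinder has r = 516 mm.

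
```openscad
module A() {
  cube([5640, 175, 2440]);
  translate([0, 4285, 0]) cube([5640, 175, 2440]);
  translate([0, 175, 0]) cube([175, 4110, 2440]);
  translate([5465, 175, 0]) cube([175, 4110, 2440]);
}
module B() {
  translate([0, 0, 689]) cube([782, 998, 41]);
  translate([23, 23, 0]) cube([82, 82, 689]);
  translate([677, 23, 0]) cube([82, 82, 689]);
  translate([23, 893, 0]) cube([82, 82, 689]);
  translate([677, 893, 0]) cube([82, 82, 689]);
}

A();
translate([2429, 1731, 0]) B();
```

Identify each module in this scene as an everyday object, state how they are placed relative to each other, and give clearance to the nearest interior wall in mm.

A is a house frame. B is a table. The table sits inside the house frame, centred. The clearance to the nearest interior wall is 1556 mm.

Clearances: x = 2254, y = 1556; minimum 1556 mm.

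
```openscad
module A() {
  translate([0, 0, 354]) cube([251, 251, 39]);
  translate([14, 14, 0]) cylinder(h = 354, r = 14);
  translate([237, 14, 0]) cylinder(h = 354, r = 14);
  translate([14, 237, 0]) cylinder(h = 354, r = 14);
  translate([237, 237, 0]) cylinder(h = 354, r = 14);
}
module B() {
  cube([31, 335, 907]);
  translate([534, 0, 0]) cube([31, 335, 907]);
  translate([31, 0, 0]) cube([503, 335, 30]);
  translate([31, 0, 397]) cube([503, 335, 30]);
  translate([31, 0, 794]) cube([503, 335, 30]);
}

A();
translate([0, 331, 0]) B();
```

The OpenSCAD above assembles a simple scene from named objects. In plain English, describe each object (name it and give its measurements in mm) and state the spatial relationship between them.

A is a four-legged stool. The seat is 251×251 mm, 39 mm thick, top at z = 393 mm. It stands on four round legs, each 28 mm in diameter, from z = 0 to the seat underside, each leg's axis is inset half a diameter from the nearest pair of seat edges (so the leg's bounding box is flush with the corner).

B is a bookshelf 565 mm wide overall, 335 mm deep and 907 mm tall. The two sides are 31 mm thick vertical panels. 3 horizontal shelves of 30 mm thickness span between the inner faces of the sides; the lowest shelf sits on the floor and shelves are stacked with a clear vertical gap of 367 mm between each pair.

The bookshelf is on the floor beside the stool on its +y side.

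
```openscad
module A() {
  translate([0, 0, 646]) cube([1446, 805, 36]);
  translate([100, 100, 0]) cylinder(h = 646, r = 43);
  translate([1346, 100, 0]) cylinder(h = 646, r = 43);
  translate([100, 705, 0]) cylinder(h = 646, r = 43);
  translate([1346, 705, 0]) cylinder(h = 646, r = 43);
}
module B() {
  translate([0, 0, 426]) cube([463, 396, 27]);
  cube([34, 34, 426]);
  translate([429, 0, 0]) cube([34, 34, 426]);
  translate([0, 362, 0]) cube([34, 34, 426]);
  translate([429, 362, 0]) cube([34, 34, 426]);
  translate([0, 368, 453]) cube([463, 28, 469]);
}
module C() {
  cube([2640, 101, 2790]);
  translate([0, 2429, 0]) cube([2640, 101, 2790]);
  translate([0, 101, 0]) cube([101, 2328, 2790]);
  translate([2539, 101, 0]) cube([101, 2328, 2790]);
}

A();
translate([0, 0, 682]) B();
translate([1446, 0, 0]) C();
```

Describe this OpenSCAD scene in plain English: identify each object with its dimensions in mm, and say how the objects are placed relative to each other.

A is a table: top 1446 mm (x) × 805 mm (y), 36 mm thick, upper face at z = 682 mm, on four round legs of 86 mm diameter, each leg's bounding box inset 57 mm from the nearest pair of top edges, running from z = 0 to the bottom of the top.

B is a chair: 463×396 mm seat, 27 mm thick, top at z = 453 mm, on four 34 mm square corner legs flush with the seat edges. A 28 mm thick backrest slab spans the full seat width, extending 469 mm above the seat top, its back face flush with the seat's +y edge.

C is the wall frame of a small rectangular building: four walls, each 2790 mm tall and 101 mm thick, enclosing a footprint 2640 mm (x) by 2530 mm (y) outside-to-outside, with no floor or roof. The front and back walls (the −y and +y sides) span the full width; the two side walls fit between them.

The chair is on top of the table. The house frame is against the table's +x side, with their −y faces flush.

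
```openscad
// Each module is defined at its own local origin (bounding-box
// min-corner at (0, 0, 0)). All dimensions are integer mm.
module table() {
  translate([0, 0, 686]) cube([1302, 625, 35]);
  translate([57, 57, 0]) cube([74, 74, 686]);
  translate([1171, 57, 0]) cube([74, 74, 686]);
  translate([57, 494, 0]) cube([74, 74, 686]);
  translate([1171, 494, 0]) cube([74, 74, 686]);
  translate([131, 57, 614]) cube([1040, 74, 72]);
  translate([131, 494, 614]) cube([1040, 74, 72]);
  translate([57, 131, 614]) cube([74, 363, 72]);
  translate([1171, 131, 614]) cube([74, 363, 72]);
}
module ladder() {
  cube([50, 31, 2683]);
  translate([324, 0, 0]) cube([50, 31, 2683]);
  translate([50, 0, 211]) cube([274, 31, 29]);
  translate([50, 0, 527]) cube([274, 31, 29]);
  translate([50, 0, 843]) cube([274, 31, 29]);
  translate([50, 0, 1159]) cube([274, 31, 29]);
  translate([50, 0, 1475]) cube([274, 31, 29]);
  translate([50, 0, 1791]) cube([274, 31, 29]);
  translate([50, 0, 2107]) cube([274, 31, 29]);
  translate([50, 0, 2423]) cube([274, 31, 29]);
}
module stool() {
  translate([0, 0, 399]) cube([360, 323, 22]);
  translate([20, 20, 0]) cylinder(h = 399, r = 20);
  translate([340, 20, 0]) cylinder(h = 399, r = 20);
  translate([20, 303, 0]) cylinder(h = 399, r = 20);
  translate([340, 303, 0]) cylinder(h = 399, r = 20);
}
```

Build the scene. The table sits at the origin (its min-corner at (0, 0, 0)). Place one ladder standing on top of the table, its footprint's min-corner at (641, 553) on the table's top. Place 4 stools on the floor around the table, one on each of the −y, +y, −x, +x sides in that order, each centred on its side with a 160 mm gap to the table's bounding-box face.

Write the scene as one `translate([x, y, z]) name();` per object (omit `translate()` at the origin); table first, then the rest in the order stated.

table();
translate([641, 553, 721]) ladder();
translate([471, -483, 0]) stool();
translate([471, 785, 0]) stool();
translate([-520, 151, 0]) stool();
translate([1462, 151, 0]) stool();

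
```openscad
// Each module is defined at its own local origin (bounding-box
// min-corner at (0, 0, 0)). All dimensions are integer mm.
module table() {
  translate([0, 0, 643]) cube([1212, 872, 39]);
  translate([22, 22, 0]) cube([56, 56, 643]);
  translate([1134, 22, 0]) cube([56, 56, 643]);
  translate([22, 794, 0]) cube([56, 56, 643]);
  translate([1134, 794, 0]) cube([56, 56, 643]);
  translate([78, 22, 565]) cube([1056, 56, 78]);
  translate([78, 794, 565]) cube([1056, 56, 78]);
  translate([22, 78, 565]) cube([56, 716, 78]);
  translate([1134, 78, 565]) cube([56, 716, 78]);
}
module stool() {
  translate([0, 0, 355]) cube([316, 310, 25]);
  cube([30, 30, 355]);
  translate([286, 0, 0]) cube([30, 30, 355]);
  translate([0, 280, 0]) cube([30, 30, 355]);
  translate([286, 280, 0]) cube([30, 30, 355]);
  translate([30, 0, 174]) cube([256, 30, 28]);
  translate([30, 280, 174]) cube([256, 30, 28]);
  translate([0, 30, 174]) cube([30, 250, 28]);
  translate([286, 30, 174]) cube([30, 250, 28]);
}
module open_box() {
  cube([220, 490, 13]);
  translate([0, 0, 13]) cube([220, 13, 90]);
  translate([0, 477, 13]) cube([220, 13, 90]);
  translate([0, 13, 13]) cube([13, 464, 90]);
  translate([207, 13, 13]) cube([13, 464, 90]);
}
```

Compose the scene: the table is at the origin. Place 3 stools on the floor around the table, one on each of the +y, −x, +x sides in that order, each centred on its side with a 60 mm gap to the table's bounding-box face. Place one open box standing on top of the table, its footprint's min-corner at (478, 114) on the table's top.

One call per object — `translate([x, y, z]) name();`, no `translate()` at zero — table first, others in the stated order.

table();
translate([448, 932, 0]) stool();
translate([-376, 281, 0]) stool();
translate([1272, 281, 0]) stool();
translate([478, 114, 682]) open_box();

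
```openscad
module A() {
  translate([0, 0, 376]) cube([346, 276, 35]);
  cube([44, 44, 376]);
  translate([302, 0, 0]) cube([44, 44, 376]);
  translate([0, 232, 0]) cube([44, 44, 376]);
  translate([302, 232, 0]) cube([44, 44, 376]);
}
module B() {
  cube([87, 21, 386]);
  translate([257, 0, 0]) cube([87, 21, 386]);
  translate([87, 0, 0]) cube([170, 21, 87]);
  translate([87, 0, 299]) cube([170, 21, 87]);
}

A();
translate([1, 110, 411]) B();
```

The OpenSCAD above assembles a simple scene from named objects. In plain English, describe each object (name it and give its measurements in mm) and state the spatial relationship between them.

A is a four-legged stool. The seat is a 346×276×35 mm slab whose top surface is at z = 411 mm; four square legs, each 44×44 mm in cross-section, run from the floor (z = 0) to the underside of the seat, each flush with a corner of the seat.

B is a picture frame with a 170×212 mm rectangular opening (x by z) and a uniform 87 mm border on every side. Frame depth is 21 mm along y. It is built from two vertical stiles running the full outside height and two horizontal rails spanning the gap between the stiles.

The picture frame is on top of the stool.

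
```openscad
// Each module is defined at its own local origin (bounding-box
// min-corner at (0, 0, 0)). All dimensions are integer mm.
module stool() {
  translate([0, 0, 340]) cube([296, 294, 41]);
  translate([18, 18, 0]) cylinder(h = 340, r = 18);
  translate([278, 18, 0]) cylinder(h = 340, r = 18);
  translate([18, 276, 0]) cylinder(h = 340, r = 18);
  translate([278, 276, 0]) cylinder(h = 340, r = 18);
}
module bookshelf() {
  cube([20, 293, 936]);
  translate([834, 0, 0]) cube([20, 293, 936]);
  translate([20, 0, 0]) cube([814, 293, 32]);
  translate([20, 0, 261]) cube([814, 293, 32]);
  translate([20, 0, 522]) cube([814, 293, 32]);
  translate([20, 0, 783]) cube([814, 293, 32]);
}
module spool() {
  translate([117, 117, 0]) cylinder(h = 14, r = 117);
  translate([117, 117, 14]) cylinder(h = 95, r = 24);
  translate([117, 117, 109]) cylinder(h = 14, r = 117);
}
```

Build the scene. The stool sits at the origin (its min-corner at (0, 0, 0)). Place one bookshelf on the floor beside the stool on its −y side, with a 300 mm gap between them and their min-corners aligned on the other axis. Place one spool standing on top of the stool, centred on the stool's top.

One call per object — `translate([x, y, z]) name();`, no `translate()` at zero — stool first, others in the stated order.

stool();
translate([0, -593, 0]) bookshelf();
translate([31, 30, 381]) spool();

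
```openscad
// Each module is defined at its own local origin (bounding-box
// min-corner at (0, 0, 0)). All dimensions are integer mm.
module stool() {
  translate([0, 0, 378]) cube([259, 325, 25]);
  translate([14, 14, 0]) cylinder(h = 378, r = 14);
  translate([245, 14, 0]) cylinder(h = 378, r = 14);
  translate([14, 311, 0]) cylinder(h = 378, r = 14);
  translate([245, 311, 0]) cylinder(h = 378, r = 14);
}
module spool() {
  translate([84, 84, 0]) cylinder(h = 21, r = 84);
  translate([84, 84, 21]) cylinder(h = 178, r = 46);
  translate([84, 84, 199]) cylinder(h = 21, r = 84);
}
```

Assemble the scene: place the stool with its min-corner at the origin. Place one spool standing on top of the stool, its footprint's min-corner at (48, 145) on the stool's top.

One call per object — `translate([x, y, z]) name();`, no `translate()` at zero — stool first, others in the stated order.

stool();
translate([48, 145, 403]) spool();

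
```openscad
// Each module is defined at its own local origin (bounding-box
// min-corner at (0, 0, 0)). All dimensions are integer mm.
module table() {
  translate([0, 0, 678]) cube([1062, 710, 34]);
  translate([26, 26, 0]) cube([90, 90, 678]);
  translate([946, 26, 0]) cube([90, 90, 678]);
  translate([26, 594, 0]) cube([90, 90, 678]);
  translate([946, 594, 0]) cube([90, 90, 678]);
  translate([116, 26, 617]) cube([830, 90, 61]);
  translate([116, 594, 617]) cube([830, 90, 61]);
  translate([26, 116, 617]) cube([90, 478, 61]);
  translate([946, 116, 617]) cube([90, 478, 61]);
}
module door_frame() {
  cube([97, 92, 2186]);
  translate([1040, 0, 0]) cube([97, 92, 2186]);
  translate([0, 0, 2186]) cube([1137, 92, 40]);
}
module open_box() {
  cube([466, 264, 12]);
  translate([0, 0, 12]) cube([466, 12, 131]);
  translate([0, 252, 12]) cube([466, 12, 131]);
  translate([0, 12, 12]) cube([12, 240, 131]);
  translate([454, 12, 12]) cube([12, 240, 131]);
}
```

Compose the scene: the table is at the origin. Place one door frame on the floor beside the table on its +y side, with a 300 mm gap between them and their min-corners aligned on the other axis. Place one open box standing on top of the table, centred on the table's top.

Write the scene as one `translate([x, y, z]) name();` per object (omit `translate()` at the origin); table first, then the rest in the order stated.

table();
translate([0, 1010, 0]) door_frame();
translate([298, 223, 712]) open_box();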